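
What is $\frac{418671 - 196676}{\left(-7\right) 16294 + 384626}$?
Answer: $\frac{221995}{270568} \approx 0.82048$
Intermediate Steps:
$\frac{418671 - 196676}{\left(-7\right) 16294 + 384626} = \frac{221995}{-114058 + 384626} = \frac{221995}{270568}$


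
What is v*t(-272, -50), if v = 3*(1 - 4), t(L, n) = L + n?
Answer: 2898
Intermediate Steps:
v = -9 (v = 3*(-3) = -9)
v*t(-272, -50) = -9*(-272 - 50) = -9*(-322) = 2898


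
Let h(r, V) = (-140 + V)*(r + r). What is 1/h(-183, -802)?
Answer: 1/344772 ≈ 2.9005e-6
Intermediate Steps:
h(r, V) = 2*r*(-140 + V) (h(r, V) = (-140 + V)*(2*r) = 2*r*(-140 + V))
1/h(-183, -802) = 1/(2*(-183)*(-140 - 802)) = 1/(2*(-183)*(-942)) = 1/344772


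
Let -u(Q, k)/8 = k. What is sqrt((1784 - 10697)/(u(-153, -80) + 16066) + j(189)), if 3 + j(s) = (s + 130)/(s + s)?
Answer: I*sqrt(744825700038)/526239 ≈ 1.64*I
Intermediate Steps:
u(Q, k) = -8*k
j(s) = -3 + (130 + s)/(2*s) (j(s) = -3 + (s + 130)/(s + s) = -3 + (130 + s)/((2*s)) = -3 + (130 + s)*(1/(2*s)) = -3 + (130 + s)/(2*s))
sqrt((1784 - 10697)/(u(-153, -80) + 16066) + j(189)) = sqrt((1784 - 10697)/(-8*(-80) + 16066) + (-5/2 + 65/189)) = sqrt(-8913/(640 + 16066) + (-5/2 + 65*(1/189))) = sqrt(-8913/16706 + (-5/2 + 65/189)) = sqrt(-8913*1/16706 - 815/378) = sqrt(-8913/16706 - 815/378) = sqrt(-4246126/1578717) = I*sqrt(744825700038)/526239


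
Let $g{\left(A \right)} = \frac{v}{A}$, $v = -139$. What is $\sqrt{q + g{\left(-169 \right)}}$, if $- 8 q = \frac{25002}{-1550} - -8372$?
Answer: $\frac{3 i \sqrt{7533332258}}{8060} \approx 32.306 i$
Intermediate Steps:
$q = - \frac{6475799}{6200}$ ($q = - \frac{\frac{25002}{-1550} - -8372}{8} = - \frac{25002 \left(- \frac{1}{1550}\right) + 8372}{8} = - \frac{- \frac{12501}{775} + 8372}{8} = \left(- \frac{1}{8}\right) \frac{6475799}{775} = - \frac{6475799}{6200} \approx -1044.5$)
$g{\left(A \right)} = - \frac{139}{A}$
$\sqrt{q + g{\left(-169 \right)}} = \sqrt{- \frac{6475799}{6200} - \frac{139}{-169}} = \sqrt{- \frac{6475799}{6200} - - \frac{139}{169}} = \sqrt{- \frac{6475799}{6200} + \frac{139}{169}} = \sqrt{- \frac{1093548231}{1047800}} = \frac{3 i \sqrt{7533332258}}{8060}$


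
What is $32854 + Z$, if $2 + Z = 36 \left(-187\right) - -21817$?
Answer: $47937$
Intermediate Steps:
$Z = 15083$ ($Z = -2 + \left(36 \left(-187\right) - -21817\right) = -2 + \left(-6732 + 21817\right) = -2 + 15085 = 15083$)
$32854 + Z = 32854 + 15083 = 47937$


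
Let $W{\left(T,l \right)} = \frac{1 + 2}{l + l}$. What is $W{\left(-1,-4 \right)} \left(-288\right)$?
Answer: $108$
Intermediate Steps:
$W{\left(T,l \right)} = \frac{3}{2 l}$
$W{\left(-1,-4 \right)} \left(-288\right) = \frac{3}{2 \left(-4\right)} \left(-288\right) = \frac{3}{2} \left(- \frac{1}{4}\right) \left(-288\right) = \left(- \frac{3}{8}\right) \left(-288\right) = 108$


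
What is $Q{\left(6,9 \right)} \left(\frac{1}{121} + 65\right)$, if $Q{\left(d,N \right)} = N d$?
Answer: $\frac{424764}{121} \approx 3510.4$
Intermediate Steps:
$Q{\left(6,9 \right)} \left(\frac{1}{121} + 65\right) = 9 \cdot 6 \left(\frac{1}{121} + 65\right) = 54 \left(\frac{1}{121} + 65\right) = 54 \cdot \frac{7866}{121} = \frac{424764}{121}$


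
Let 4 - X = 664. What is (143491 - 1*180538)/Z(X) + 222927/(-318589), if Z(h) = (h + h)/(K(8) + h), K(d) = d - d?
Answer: -11803212537/637178 ≈ -18524.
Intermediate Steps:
X = -660 (X = 4 - 1*664 = 4 - 664 = -660)
K(d) = 0
Z(h) = 2 (Z(h) = (h + h)/(0 + h) = (2*h)/h = 2)
(143491 - 1*180538)/Z(X) + 222927/(-318589) = (143491 - 1*180538)/2 + 222927/(-318589) = (143491 - 180538)*(½) + 222927*(-1/318589) = -37047*½ - 222927/318589 = -37047/2 - 222927/318589 = -11803212537/637178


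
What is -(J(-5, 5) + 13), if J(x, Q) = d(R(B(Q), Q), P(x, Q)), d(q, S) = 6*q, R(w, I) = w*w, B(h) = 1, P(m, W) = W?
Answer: -19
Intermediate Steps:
R(w, I) = w²
J(x, Q) = 6 (J(x, Q) = 6*1² = 6*1 = 6)
-(J(-5, 5) + 13) = -(6 + 13) = -1*19 = -19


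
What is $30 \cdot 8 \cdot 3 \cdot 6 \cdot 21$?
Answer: $90720$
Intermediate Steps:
$30 \cdot 8 \cdot 3 \cdot 6 \cdot 21 = 240 \cdot 18 \cdot 21 = 240 \cdot 378 = 90720$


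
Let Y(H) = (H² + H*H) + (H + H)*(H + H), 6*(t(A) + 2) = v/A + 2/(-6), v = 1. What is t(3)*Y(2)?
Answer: -48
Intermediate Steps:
t(A) = -37/18 + 1/(6*A) (t(A) = -2 + (1/A + 2/(-6))/6 = -2 + (1/A + 2*(-⅙))/6 = -2 + (1/A - ⅓)/6 = -2 + (-⅓ + 1/A)/6 = -2 + (-1/18 + 1/(6*A)) = -37/18 + 1/(6*A))
Y(H) = 6*H² (Y(H) = (H² + H²) + (2*H)*(2*H) = 2*H² + 4*H² = 6*H²)
t(3)*Y(2) = ((1/18)*(3 - 37*3)/3)*(6*2²) = ((1/18)*(⅓)*(3 - 111))*(6*4) = ((1/18)*(⅓)*(-108))*24 = -2*24 = -48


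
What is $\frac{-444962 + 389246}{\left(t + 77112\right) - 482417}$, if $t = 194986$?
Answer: $\frac{55716}{210319} \approx 0.26491$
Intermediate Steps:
$\frac{-444962 + 389246}{\left(t + 77112\right) - 482417} = \frac{-444962 + 389246}{\left(194986 + 77112\right) - 482417} = - \frac{55716}{272098 - 482417} = - \frac{55716}{-210319} = \left(-55716\right) \left(- \frac{1}{210319}\right) = \frac{55716}{210319}$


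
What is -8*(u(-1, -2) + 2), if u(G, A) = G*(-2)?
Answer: -32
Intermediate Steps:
u(G, A) = -2*G
-8*(u(-1, -2) + 2) = -8*(-2*(-1) + 2) = -8*(2 + 2) = -8*4 = -32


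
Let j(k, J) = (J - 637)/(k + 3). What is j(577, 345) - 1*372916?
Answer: -54072893/145 ≈ -3.7292e+5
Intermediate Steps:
j(k, J) = (-637 + J)/(3 + k)
j(577, 345) - 1*372916 = (-637 + 345)/(3 + 577) - 1*372916 = -292/580 - 372916 = (1/580)*(-292) - 372916 = -73/145 - 372916 = -54072893/145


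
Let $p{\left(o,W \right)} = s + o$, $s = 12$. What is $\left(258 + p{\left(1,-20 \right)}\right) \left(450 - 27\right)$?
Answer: $114633$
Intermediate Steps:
$p{\left(o,W \right)} = 12 + o$
$\left(258 + p{\left(1,-20 \right)}\right) \left(450 - 27\right) = \left(258 + \left(12 + 1\right)\right) \left(450 - 27\right) = \left(258 + 13\right) 423 = 271 \cdot 423 = 114633$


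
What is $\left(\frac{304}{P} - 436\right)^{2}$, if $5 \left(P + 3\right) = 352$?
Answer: $\frac{21144649744}{113569} \approx 1.8618 \cdot 10^{5}$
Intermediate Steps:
$P = \frac{337}{5}$ ($P = -3 + \frac{1}{5} \cdot 352 = -3 + \frac{352}{5} = \frac{337}{5} \approx 67.4$)
$\left(\frac{304}{P} - 436\right)^{2} = \left(\frac{304}{\frac{337}{5}} - 436\right)^{2} = \left(304 \cdot \frac{5}{337} - 436\right)^{2} = \left(\frac{1520}{337} - 436\right)^{2} = \left(- \frac{145412}{337}\right)^{2} = \frac{21144649744}{113569}$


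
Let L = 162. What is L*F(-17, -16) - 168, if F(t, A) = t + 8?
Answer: -1626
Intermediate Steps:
F(t, A) = 8 + t
L*F(-17, -16) - 168 = 162*(8 - 17) - 168 = 162*(-9) - 168 = -1458 - 168 = -1626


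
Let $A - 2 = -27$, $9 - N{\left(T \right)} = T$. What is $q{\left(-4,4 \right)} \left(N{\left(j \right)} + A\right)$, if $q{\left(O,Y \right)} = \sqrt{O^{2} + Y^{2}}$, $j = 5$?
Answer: $- 84 \sqrt{2} \approx -118.79$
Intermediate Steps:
$N{\left(T \right)} = 9 - T$
$A = -25$ ($A = 2 - 27 = -25$)
$q{\left(-4,4 \right)} \left(N{\left(j \right)} + A\right) = \sqrt{\left(-4\right)^{2} + 4^{2}} \left(\left(9 - 5\right) - 25\right) = \sqrt{16 + 16} \left(\left(9 - 5\right) - 25\right) = \sqrt{32} \left(4 - 25\right) = 4 \sqrt{2} \left(-21\right) = - 84 \sqrt{2}$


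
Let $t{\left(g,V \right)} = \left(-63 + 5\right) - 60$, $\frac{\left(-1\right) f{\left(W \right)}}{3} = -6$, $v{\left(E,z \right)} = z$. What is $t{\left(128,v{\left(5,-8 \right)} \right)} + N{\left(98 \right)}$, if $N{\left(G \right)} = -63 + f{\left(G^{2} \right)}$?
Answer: $-163$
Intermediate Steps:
$f{\left(W \right)} = 18$ ($f{\left(W \right)} = \left(-3\right) \left(-6\right) = 18$)
$t{\left(g,V \right)} = -118$ ($t{\left(g,V \right)} = -58 - 60 = -118$)
$N{\left(G \right)} = -45$ ($N{\left(G \right)} = -63 + 18 = -45$)
$t{\left(128,v{\left(5,-8 \right)} \right)} + N{\left(98 \right)} = -118 - 45 = -163$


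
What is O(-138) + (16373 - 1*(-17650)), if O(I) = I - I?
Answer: 34023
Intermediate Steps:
O(I) = 0
O(-138) + (16373 - 1*(-17650)) = 0 + (16373 - 1*(-17650)) = 0 + (16373 + 17650) = 0 + 34023 = 34023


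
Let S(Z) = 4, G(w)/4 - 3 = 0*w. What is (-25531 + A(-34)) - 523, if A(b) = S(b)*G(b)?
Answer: -26006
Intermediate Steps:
G(w) = 12 (G(w) = 12 + 4*(0*w) = 12 + 4*0 = 12 + 0 = 12)
A(b) = 48 (A(b) = 4*12 = 48)
(-25531 + A(-34)) - 523 = (-25531 + 48) - 523 = -25483 - 523 = -26006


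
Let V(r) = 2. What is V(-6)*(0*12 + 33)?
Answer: 66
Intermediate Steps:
V(-6)*(0*12 + 33) = 2*(0*12 + 33) = 2*(0 + 33) = 2*33 = 66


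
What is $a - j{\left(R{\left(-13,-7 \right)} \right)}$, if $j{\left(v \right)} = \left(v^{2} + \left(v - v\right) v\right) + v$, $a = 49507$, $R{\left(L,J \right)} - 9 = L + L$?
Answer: $49235$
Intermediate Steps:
$R{\left(L,J \right)} = 9 + 2 L$ ($R{\left(L,J \right)} = 9 + \left(L + L\right) = 9 + 2 L$)
$j{\left(v \right)} = v + v^{2}$ ($j{\left(v \right)} = \left(v^{2} + 0 v\right) + v = \left(v^{2} + 0\right) + v = v^{2} + v = v + v^{2}$)
$a - j{\left(R{\left(-13,-7 \right)} \right)} = 49507 - \left(9 + 2 \left(-13\right)\right) \left(1 + \left(9 + 2 \left(-13\right)\right)\right) = 49507 - \left(9 - 26\right) \left(1 + \left(9 - 26\right)\right) = 49507 - - 17 \left(1 - 17\right) = 49507 - \left(-17\right) \left(-16\right) = 49507 - 272 = 49235$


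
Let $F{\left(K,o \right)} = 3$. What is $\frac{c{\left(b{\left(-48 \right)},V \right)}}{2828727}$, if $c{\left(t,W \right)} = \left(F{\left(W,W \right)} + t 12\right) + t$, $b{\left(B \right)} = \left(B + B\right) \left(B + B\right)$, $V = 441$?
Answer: $\frac{39937}{942909} \approx 0.042355$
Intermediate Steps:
$b{\left(B \right)} = 4 B^{2}$ ($b{\left(B \right)} = 2 B 2 B = 4 B^{2}$)
$c{\left(t,W \right)} = 3 + 13 t$ ($c{\left(t,W \right)} = \left(3 + t 12\right) + t = \left(3 + 12 t\right) + t = 3 + 13 t$)
$\frac{c{\left(b{\left(-48 \right)},V \right)}}{2828727} = \frac{3 + 13 \cdot 4 \left(-48\right)^{2}}{2828727} = \left(3 + 13 \cdot 4 \cdot 2304\right) \frac{1}{2828727} = \left(3 + 13 \cdot 9216\right) \frac{1}{2828727} = \left(3 + 119808\right) \frac{1}{2828727} = 119811 \cdot \frac{1}{2828727} = \frac{39937}{942909}$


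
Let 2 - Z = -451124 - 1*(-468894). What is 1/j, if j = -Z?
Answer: 1/17768 ≈ 5.6281e-5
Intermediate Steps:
Z = -17768 (Z = 2 - (-451124 - 1*(-468894)) = 2 - (-451124 + 468894) = 2 - 1*17770 = 2 - 17770 = -17768)
j = 17768 (j = -1*(-17768) = 17768)
1/j = 1/17768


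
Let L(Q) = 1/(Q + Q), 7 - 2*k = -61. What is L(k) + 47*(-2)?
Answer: -6391/68 ≈ -93.985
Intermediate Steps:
k = 34 (k = 7/2 - ½*(-61) = 7/2 + 61/2 = 34)
L(Q) = 1/(2*Q)
L(k) + 47*(-2) = (½)/34 + 47*(-2) = (½)*(1/34) - 94 = 1/68 - 94 = -6391/68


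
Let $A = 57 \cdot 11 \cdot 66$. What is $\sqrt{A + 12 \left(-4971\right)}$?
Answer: $3 i \sqrt{2030} \approx 135.17 i$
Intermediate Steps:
$A = 41382$ ($A = 627 \cdot 66 = 41382$)
$\sqrt{A + 12 \left(-4971\right)} = \sqrt{41382 + 12 \left(-4971\right)} = \sqrt{41382 - 59652} = \sqrt{-18270} = 3 i \sqrt{2030}$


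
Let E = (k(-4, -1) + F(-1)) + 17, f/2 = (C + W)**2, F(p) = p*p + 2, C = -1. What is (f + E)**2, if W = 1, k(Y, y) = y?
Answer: 361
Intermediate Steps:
F(p) = 2 + p**2 (F(p) = p**2 + 2 = 2 + p**2)
f = 0 (f = 2*(-1 + 1)**2 = 2*0**2 = 2*0 = 0)
E = 19 (E = (-1 + (2 + (-1)**2)) + 17 = (-1 + (2 + 1)) + 17 = (-1 + 3) + 17 = 2 + 17 = 19)
(f + E)**2 = (0 + 19)**2 = 19**2 = 361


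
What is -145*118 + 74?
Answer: -17036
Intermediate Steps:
-145*118 + 74 = -17110 + 74 = -17036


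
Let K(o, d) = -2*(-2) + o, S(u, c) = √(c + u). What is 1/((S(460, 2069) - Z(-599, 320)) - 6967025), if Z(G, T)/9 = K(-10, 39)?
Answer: -6966971/48538684912312 - 3*√281/48538684912312 ≈ -1.4354e-7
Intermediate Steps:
K(o, d) = 4 + o
Z(G, T) = -54 (Z(G, T) = 9*(4 - 10) = 9*(-6) = -54)
1/((S(460, 2069) - Z(-599, 320)) - 6967025) = 1/((√(2069 + 460) - 1*(-54)) - 6967025) = 1/((√2529 + 54) - 6967025) = 1/((3*√281 + 54) - 6967025) = 1/((54 + 3*√281) - 6967025) = 1/(-6966971 + 3*√281)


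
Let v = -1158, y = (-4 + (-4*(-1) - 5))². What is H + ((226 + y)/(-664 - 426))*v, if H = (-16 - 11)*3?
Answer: 101184/545 ≈ 185.66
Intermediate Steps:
y = 25 (y = (-4 + (4 - 5))² = (-4 - 1)² = (-5)² = 25)
H = -81 (H = -27*3 = -81)
H + ((226 + y)/(-664 - 426))*v = -81 + ((226 + 25)/(-664 - 426))*(-1158) = -81 + (251/(-1090))*(-1158) = -81 + (251*(-1/1090))*(-1158) = -81 - 251/1090*(-1158) = -81 + 145329/545 = 101184/545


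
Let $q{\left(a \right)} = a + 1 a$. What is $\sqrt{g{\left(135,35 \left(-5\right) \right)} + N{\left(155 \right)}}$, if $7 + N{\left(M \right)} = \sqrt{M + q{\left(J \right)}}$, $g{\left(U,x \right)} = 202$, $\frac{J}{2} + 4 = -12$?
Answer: $\sqrt{195 + \sqrt{91}} \approx 14.302$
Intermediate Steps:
$J = -32$ ($J = -8 + 2 \left(-12\right) = -8 - 24 = -32$)
$q{\left(a \right)} = 2 a$ ($q{\left(a \right)} = a + a = 2 a$)
$N{\left(M \right)} = -7 + \sqrt{-64 + M}$ ($N{\left(M \right)} = -7 + \sqrt{M + 2 \left(-32\right)} = -7 + \sqrt{M - 64} = -7 + \sqrt{-64 + M}$)
$\sqrt{g{\left(135,35 \left(-5\right) \right)} + N{\left(155 \right)}} = \sqrt{202 - \left(7 - \sqrt{-64 + 155}\right)} = \sqrt{202 - \left(7 - \sqrt{91}\right)} = \sqrt{195 + \sqrt{91}}$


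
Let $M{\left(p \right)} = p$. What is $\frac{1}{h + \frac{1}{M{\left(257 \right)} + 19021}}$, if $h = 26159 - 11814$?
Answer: $\frac{19278}{276542911} \approx 6.9711 \cdot 10^{-5}$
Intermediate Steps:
$h = 14345$
$\frac{1}{h + \frac{1}{M{\left(257 \right)} + 19021}} = \frac{1}{14345 + \frac{1}{257 + 19021}} = \frac{1}{14345 + \frac{1}{19278}} = \frac{1}{\frac{276542911}{19278}} = \frac{19278}{276542911}$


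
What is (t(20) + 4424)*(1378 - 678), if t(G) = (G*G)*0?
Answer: 3096800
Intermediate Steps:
t(G) = 0 (t(G) = G**2*0 = 0)
(t(20) + 4424)*(1378 - 678) = (0 + 4424)*(1378 - 678) = 4424*700 = 3096800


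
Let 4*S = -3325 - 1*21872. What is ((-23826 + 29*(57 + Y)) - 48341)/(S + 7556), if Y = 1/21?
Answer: -538460/9597 ≈ -56.107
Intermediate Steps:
Y = 1/21 ≈ 0.047619
S = -25197/4 (S = (-3325 - 1*21872)/4 = (-3325 - 21872)/4 = (1/4)*(-25197) = -25197/4 ≈ -6299.3)
((-23826 + 29*(57 + Y)) - 48341)/(S + 7556) = ((-23826 + 29*(57 + 1/21)) - 48341)/(-25197/4 + 7556) = ((-23826 + 29*(1198/21)) - 48341)/(5027/4) = ((-23826 + 34742/21) - 48341)*(4/5027) = (-465604/21 - 48341)*(4/5027) = -1480765/21*4/5027 = -538460/9597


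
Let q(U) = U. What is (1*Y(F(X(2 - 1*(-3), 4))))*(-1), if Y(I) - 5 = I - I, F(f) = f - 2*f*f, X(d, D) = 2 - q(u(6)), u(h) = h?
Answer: -5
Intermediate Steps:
X(d, D) = -4 (X(d, D) = 2 - 1*6 = 2 - 6 = -4)
F(f) = f - 2*f²
Y(I) = 5 (Y(I) = 5 + (I - I) = 5 + 0 = 5)
(1*Y(F(X(2 - 1*(-3), 4))))*(-1) = (1*5)*(-1) = 5*(-1) = -5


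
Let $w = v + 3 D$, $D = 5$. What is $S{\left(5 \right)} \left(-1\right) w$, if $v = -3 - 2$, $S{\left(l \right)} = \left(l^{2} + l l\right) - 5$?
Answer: $-450$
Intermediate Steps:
$S{\left(l \right)} = -5 + 2 l^{2}$ ($S{\left(l \right)} = \left(l^{2} + l^{2}\right) - 5 = 2 l^{2} - 5 = -5 + 2 l^{2}$)
$v = -5$ ($v = -3 - 2 = -5$)
$w = 10$ ($w = -5 + 3 \cdot 5 = -5 + 15 = 10$)
$S{\left(5 \right)} \left(-1\right) w = \left(-5 + 2 \cdot 5^{2}\right) \left(-1\right) 10 = \left(-5 + 2 \cdot 25\right) \left(-1\right) 10 = \left(-5 + 50\right) \left(-1\right) 10 = 45 \left(-1\right) 10 = \left(-45\right) 10 = -450$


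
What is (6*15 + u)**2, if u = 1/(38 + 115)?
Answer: 189640441/23409 ≈ 8101.2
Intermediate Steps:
u = 1/153 ≈ 0.0065359
(6*15 + u)**2 = (6*15 + 1/153)**2 = (90 + 1/153)**2 = (13771/153)**2 = 189640441/23409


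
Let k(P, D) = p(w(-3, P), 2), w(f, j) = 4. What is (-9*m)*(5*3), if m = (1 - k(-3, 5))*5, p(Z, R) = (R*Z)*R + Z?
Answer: 12825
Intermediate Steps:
p(Z, R) = Z + Z*R² (p(Z, R) = Z*R² + Z = Z + Z*R²)
k(P, D) = 20 (k(P, D) = 4*(1 + 2²) = 4*(1 + 4) = 4*5 = 20)
m = -95 (m = (1 - 1*20)*5 = (1 - 20)*5 = -19*5 = -95)
(-9*m)*(5*3) = (-9*(-95))*(5*3) = 855*15 = 12825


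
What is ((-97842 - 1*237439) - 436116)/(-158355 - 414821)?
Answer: 771397/573176 ≈ 1.3458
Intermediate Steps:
((-97842 - 1*237439) - 436116)/(-158355 - 414821) = ((-97842 - 237439) - 436116)/(-573176) = (-335281 - 436116)*(-1/573176) = -771397*(-1/573176) = 771397/573176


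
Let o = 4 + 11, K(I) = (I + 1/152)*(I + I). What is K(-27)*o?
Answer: 1661715/76 ≈ 21865.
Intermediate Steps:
K(I) = 2*I*(1/152 + I) (K(I) = (I + 1/152)*(2*I) = (1/152 + I)*(2*I) = 2*I*(1/152 + I))
o = 15
K(-27)*o = ((1/76)*(-27)*(1 + 152*(-27)))*15 = ((1/76)*(-27)*(1 - 4104))*15 = ((1/76)*(-27)*(-4103))*15 = (110781/76)*15 = 1661715/76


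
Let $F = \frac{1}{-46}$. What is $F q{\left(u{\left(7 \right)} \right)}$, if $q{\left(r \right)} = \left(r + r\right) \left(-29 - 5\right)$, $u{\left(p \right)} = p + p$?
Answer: $\frac{476}{23} \approx 20.696$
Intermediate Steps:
$u{\left(p \right)} = 2 p$
$q{\left(r \right)} = - 68 r$ ($q{\left(r \right)} = 2 r \left(-34\right) = - 68 r$)
$F = - \frac{1}{46} \approx -0.021739$
$F q{\left(u{\left(7 \right)} \right)} = - \frac{\left(-68\right) 2 \cdot 7}{46} = - \frac{\left(-68\right) 14}{46} = \left(- \frac{1}{46}\right) \left(-952\right) = \frac{476}{23}$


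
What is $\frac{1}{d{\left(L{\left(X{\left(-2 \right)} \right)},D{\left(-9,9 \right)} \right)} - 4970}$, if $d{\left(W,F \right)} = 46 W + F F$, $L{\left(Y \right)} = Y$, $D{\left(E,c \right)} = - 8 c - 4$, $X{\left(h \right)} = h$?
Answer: $\frac{1}{714} \approx 0.0014006$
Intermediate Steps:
$D{\left(E,c \right)} = -4 - 8 c$
$d{\left(W,F \right)} = F^{2} + 46 W$ ($d{\left(W,F \right)} = 46 W + F^{2} = F^{2} + 46 W$)
$\frac{1}{d{\left(L{\left(X{\left(-2 \right)} \right)},D{\left(-9,9 \right)} \right)} - 4970} = \frac{1}{\left(\left(-4 - 72\right)^{2} + 46 \left(-2\right)\right) - 4970} = \frac{1}{\left(\left(-4 - 72\right)^{2} - 92\right) - 4970} = \frac{1}{\left(\left(-76\right)^{2} - 92\right) - 4970} = \frac{1}{\left(5776 - 92\right) - 4970} = \frac{1}{5684 - 4970} = \frac{1}{714}$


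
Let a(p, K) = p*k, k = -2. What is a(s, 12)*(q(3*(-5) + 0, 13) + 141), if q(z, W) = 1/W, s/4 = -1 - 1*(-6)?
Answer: -73360/13 ≈ -5643.1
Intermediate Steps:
s = 20 (s = 4*(-1 - 1*(-6)) = 4*(-1 + 6) = 4*5 = 20)
a(p, K) = -2*p (a(p, K) = p*(-2) = -2*p)
a(s, 12)*(q(3*(-5) + 0, 13) + 141) = (-2*20)*(1/13 + 141) = -40*(1/13 + 141) = -40*1834/13 = -73360/13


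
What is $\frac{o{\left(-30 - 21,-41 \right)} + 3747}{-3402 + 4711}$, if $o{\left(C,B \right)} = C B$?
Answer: $\frac{834}{187} \approx 4.4599$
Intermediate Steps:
$o{\left(C,B \right)} = B C$
$\frac{o{\left(-30 - 21,-41 \right)} + 3747}{-3402 + 4711} = \frac{- 41 \left(-30 - 21\right) + 3747}{-3402 + 4711} = \frac{- 41 \left(-30 - 21\right) + 3747}{1309} = \left(\left(-41\right) \left(-51\right) + 3747\right) \frac{1}{1309} = \left(2091 + 3747\right) \frac{1}{1309} = 5838 \cdot \frac{1}{1309} = \frac{834}{187}$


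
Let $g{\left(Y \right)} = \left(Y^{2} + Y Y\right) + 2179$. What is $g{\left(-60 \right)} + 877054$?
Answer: $886433$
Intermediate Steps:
$g{\left(Y \right)} = 2179 + 2 Y^{2}$ ($g{\left(Y \right)} = \left(Y^{2} + Y^{2}\right) + 2179 = 2 Y^{2} + 2179 = 2179 + 2 Y^{2}$)
$g{\left(-60 \right)} + 877054 = \left(2179 + 2 \left(-60\right)^{2}\right) + 877054 = \left(2179 + 2 \cdot 3600\right) + 877054 = \left(2179 + 7200\right) + 877054 = 9379 + 877054 = 886433$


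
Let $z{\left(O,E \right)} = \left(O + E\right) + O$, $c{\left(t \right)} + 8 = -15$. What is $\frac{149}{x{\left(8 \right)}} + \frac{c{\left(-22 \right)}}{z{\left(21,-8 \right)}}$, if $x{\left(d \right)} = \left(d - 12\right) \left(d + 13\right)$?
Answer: $- \frac{3499}{1428} \approx -2.4503$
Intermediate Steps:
$x{\left(d \right)} = \left(-12 + d\right) \left(13 + d\right)$
$c{\left(t \right)} = -23$ ($c{\left(t \right)} = -8 - 15 = -23$)
$z{\left(O,E \right)} = E + 2 O$ ($z{\left(O,E \right)} = \left(E + O\right) + O = E + 2 O$)
$\frac{149}{x{\left(8 \right)}} + \frac{c{\left(-22 \right)}}{z{\left(21,-8 \right)}} = \frac{149}{-156 + 8 + 8^{2}} - \frac{23}{-8 + 2 \cdot 21} = \frac{149}{-156 + 8 + 64} - \frac{23}{-8 + 42} = \frac{149}{-84} - \frac{23}{34} = 149 \left(- \frac{1}{84}\right) - \frac{23}{34} = - \frac{149}{84} - \frac{23}{34} = - \frac{3499}{1428}$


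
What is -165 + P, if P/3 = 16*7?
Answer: 171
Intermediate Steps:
P = 336 (P = 3*(16*7) = 3*112 = 336)
-165 + P = -165 + 336 = 171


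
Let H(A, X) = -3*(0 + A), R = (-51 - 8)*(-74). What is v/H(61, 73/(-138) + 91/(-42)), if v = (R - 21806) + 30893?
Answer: -13453/183 ≈ -73.514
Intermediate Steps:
R = 4366 (R = -59*(-74) = 4366)
v = 13453 (v = (4366 - 21806) + 30893 = -17440 + 30893 = 13453)
H(A, X) = -3*A
v/H(61, 73/(-138) + 91/(-42)) = 13453/((-3*61)) = 13453/(-183) = 13453*(-1/183) = -13453/183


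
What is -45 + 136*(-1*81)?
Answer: -11061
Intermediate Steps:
-45 + 136*(-1*81) = -45 + 136*(-81) = -45 - 11016 = -11061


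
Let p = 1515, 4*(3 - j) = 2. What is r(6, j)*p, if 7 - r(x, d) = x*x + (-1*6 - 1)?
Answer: -33330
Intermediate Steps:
j = 5/2 (j = 3 - ¼*2 = 3 - ½ = 5/2 ≈ 2.5000)
r(x, d) = 14 - x² (r(x, d) = 7 - (x*x + (-1*6 - 1)) = 7 - (x² + (-6 - 1)) = 7 - (x² - 7) = 7 - (-7 + x²) = 7 + (7 - x²) = 14 - x²)
r(6, j)*p = (14 - 1*6²)*1515 = (14 - 1*36)*1515 = (14 - 36)*1515 = -22*1515 = -33330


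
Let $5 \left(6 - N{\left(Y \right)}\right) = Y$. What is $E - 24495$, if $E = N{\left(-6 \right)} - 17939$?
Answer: $- \frac{212134}{5} \approx -42427.0$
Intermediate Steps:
$N{\left(Y \right)} = 6 - \frac{Y}{5}$
$E = - \frac{89659}{5}$ ($E = \left(6 - - \frac{6}{5}\right) - 17939 = \left(6 + \frac{6}{5}\right) - 17939 = \frac{36}{5} - 17939 = - \frac{89659}{5} \approx -17932.0$)
$E - 24495 = - \frac{89659}{5} - 24495 = - \frac{212134}{5}$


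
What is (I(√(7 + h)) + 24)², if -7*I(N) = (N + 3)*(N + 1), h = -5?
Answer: 26601/49 - 1304*√2/49 ≈ 505.24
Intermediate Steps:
I(N) = -(1 + N)*(3 + N)/7 (I(N) = -(N + 3)*(N + 1)/7 = -(3 + N)*(1 + N)/7 = -(1 + N)*(3 + N)/7)
(I(√(7 + h)) + 24)² = ((-3/7 - 4*√(7 - 5)/7 - (√(7 - 5))²/7) + 24)² = ((-3/7 - 4*√2/7 - (√2)²/7) + 24)² = ((-3/7 - 4*√2/7 - ⅐*2) + 24)² = ((-3/7 - 4*√2/7 - 2/7) + 24)² = ((-5/7 - 4*√2/7) + 24)² = (163/7 - 4*√2/7)²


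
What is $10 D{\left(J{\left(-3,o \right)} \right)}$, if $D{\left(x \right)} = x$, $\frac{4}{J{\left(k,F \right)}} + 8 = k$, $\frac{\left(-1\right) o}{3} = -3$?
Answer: $- \frac{40}{11} \approx -3.6364$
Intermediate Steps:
$o = 9$ ($o = \left(-3\right) \left(-3\right) = 9$)
$J{\left(k,F \right)} = \frac{4}{-8 + k}$
$10 D{\left(J{\left(-3,o \right)} \right)} = 10 \frac{4}{-8 - 3} = 10 \frac{4}{-11} = 10 \cdot 4 \left(- \frac{1}{11}\right) = 10 \left(- \frac{4}{11}\right) = - \frac{40}{11}$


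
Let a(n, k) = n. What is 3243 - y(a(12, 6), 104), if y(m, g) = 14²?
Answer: 3047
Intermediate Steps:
y(m, g) = 196
3243 - y(a(12, 6), 104) = 3243 - 1*196 = 3243 - 196 = 3047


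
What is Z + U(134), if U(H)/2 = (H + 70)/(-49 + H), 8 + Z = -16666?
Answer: -83346/5 ≈ -16669.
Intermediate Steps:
Z = -16674 (Z = -8 - 16666 = -16674)
U(H) = 2*(70 + H)/(-49 + H) (U(H) = 2*((H + 70)/(-49 + H)) = 2*((70 + H)/(-49 + H)) = 2*(70 + H)/(-49 + H))
Z + U(134) = -16674 + 2*(70 + 134)/(-49 + 134) = -16674 + 2*204/85 = -16674 + 2*(1/85)*204 = -16674 + 24/5 = -83346/5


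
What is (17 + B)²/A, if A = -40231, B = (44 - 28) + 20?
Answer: -2809/40231 ≈ -0.069822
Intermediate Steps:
B = 36 (B = 16 + 20 = 36)
(17 + B)²/A = (17 + 36)²/(-40231) = 53²*(-1/40231) = 2809*(-1/40231) = -2809/40231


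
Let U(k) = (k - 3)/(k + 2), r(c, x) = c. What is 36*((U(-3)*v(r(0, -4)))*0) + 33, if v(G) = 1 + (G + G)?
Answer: 33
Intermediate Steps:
v(G) = 1 + 2*G
U(k) = (-3 + k)/(2 + k)
36*((U(-3)*v(r(0, -4)))*0) + 33 = 36*((((-3 - 3)/(2 - 3))*(1 + 2*0))*0) + 33 = 36*(((-6/(-1))*(1 + 0))*0) + 33 = 36*((-1*(-6)*1)*0) + 33 = 36*((6*1)*0) + 33 = 36*(6*0) + 33 = 36*0 + 33 = 0 + 33 = 33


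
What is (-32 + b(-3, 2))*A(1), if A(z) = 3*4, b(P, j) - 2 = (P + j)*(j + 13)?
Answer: -540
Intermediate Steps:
b(P, j) = 2 + (13 + j)*(P + j) (b(P, j) = 2 + (P + j)*(j + 13) = 2 + (P + j)*(13 + j) = 2 + (13 + j)*(P + j))
A(z) = 12
(-32 + b(-3, 2))*A(1) = (-32 + (2 + 2² + 13*(-3) + 13*2 - 3*2))*12 = (-32 + (2 + 4 - 39 + 26 - 6))*12 = (-32 - 13)*12 = -45*12 = -540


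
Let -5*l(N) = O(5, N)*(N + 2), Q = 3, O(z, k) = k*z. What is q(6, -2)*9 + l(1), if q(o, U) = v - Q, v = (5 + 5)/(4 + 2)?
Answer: -15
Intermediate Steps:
v = 5/3 (v = 10/6 = 10*(⅙) = 5/3 ≈ 1.6667)
q(o, U) = -4/3 (q(o, U) = 5/3 - 1*3 = 5/3 - 3 = -4/3)
l(N) = -N*(2 + N) (l(N) = -N*5*(N + 2)/5 = -5*N*(2 + N)/5 = -N*(2 + N))
q(6, -2)*9 + l(1) = -4/3*9 - 1*1*(2 + 1) = -12 - 1*1*3 = -12 - 3 = -15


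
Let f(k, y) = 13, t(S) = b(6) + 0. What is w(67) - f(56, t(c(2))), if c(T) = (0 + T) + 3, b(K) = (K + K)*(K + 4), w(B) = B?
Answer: 54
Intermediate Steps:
b(K) = 2*K*(4 + K) (b(K) = (2*K)*(4 + K) = 2*K*(4 + K))
c(T) = 3 + T (c(T) = T + 3 = 3 + T)
t(S) = 120 (t(S) = 2*6*(4 + 6) + 0 = 2*6*10 + 0 = 120 + 0 = 120)
w(67) - f(56, t(c(2))) = 67 - 1*13 = 67 - 13 = 54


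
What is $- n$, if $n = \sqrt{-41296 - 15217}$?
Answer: $- i \sqrt{56513} \approx - 237.72 i$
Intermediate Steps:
$n = i \sqrt{56513}$ ($n = \sqrt{-56513} = i \sqrt{56513} \approx 237.72 i$)
$- n = - i \sqrt{56513}$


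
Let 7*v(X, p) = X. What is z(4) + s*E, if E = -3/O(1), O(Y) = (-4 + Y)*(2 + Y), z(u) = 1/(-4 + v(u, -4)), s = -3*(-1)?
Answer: 17/24 ≈ 0.70833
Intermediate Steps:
v(X, p) = X/7
s = 3
z(u) = 1/(-4 + u/7)
E = ⅓ (E = -3/(-8 + 1² - 2*1) = -3/(-8 + 1 - 2) = -3/(-9) = -3*(-⅑) = ⅓ ≈ 0.33333)
z(4) + s*E = 7/(-28 + 4) + 3*(⅓) = 7/(-24) + 1 = 7*(-1/24) + 1 = -7/24 + 1 = 17/24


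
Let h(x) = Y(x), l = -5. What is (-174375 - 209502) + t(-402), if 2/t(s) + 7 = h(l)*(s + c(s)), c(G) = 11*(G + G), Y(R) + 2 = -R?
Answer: -10650667367/27745 ≈ -3.8388e+5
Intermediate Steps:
Y(R) = -2 - R
h(x) = -2 - x
c(G) = 22*G (c(G) = 11*(2*G) = 22*G)
t(s) = 2/(-7 + 69*s) (t(s) = 2/(-7 + (-2 - 1*(-5))*(s + 22*s)) = 2/(-7 + (-2 + 5)*(23*s)) = 2/(-7 + 3*(23*s)) = 2/(-7 + 69*s))
(-174375 - 209502) + t(-402) = (-174375 - 209502) + 2/(-7 + 69*(-402)) = -383877 + 2/(-7 - 27738) = -383877 + 2/(-27745) = -383877 + 2*(-1/27745) = -383877 - 2/27745 = -10650667367/27745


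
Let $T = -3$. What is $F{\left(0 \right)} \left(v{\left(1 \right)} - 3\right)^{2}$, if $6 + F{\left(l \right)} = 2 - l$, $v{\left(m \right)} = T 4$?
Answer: $-900$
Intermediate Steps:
$v{\left(m \right)} = -12$ ($v{\left(m \right)} = \left(-3\right) 4 = -12$)
$F{\left(l \right)} = -4 - l$ ($F{\left(l \right)} = -6 - \left(-2 + l\right) = -4 - l$)
$F{\left(0 \right)} \left(v{\left(1 \right)} - 3\right)^{2} = \left(-4 - 0\right) \left(-12 - 3\right)^{2} = \left(-4 + 0\right) \left(-15\right)^{2} = \left(-4\right) 225 = -900$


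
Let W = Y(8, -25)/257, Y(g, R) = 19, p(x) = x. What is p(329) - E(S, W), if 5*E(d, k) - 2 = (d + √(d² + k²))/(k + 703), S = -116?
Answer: 148451741/451725 - √888755705/903450 ≈ 328.60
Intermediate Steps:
W = 19/257 ≈ 0.073930
E(d, k) = ⅖ + (d + √(d² + k²))/(5*(703 + k)) (E(d, k) = ⅖ + ((d + √(d² + k²))/(k + 703))/5 = ⅖ + ((d + √(d² + k²))/(703 + k))/5 = ⅖ + (d + √(d² + k²))/(5*(703 + k)))
p(329) - E(S, W) = 329 - (1406 - 116 + √((-116)² + (19/257)²) + 2*(19/257))/(5*(703 + 19/257)) = 329 - (1406 - 116 + √(13456 + 361/66049) + 38/257)/(5*180690/257) = 329 - 257*(1406 - 116 + √(888755705/66049) + 38/257)/(5*180690) = 329 - 257*(1406 - 116 + √888755705/257 + 38/257)/(5*180690) = 329 - 257*(331568/257 + √888755705/257)/(5*180690) = 329 - (165784/451725 + √888755705/903450) = 329 + (-165784/451725 - √888755705/903450) = 148451741/451725 - √888755705/903450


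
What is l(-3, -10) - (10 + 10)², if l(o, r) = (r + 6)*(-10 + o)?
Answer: -348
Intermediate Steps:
l(o, r) = (-10 + o)*(6 + r) (l(o, r) = (6 + r)*(-10 + o) = (-10 + o)*(6 + r))
l(-3, -10) - (10 + 10)² = (-60 - 10*(-10) + 6*(-3) - 3*(-10)) - (10 + 10)² = (-60 + 100 - 18 + 30) - 1*20² = 52 - 1*400 = 52 - 400 = -348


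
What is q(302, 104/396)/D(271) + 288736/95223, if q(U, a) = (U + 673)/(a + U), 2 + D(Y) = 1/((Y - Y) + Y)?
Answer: 2183444190299/1541554101132 ≈ 1.4164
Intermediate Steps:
D(Y) = -2 + 1/Y (D(Y) = -2 + 1/((Y - Y) + Y) = -2 + 1/(0 + Y) = -2 + 1/Y)
q(U, a) = (673 + U)/(U + a)
q(302, 104/396)/D(271) + 288736/95223 = ((673 + 302)/(302 + 104/396))/(-2 + 1/271) + 288736/95223 = (975/(302 + 104*(1/396)))/(-2 + 1/271) + 288736*(1/95223) = (975/(302 + 26/99))/(-541/271) + 288736/95223 = (975/(29924/99))*(-271/541) + 288736/95223 = ((99/29924)*975)*(-271/541) + 288736/95223 = (96525/29924)*(-271/541) + 288736/95223 = -26158275/16188884 + 288736/95223 = 2183444190299/1541554101132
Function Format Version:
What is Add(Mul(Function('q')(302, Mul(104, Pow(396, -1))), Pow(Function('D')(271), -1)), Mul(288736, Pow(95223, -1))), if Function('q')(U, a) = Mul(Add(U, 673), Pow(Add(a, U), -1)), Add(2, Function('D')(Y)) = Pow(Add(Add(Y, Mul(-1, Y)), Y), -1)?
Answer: Rational(2183444190299, 1541554101132) ≈ 1.4164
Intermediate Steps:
Function('D')(Y) = Add(-2, Pow(Y, -1)) (Function('D')(Y) = Add(-2, Pow(Add(Add(Y, Mul(-1, Y)), Y), -1)) = Add(-2, Pow(Add(0, Y), -1)) = Add(-2, Pow(Y, -1)))
Function('q')(U, a) = Mul(Pow(Add(U, a), -1), Add(673, U)) (Function('q')(U, a) = Mul(Add(673, U), Pow(Add(U, a), -1)) = Mul(Pow(Add(U, a), -1), Add(673, U)))
Add(Mul(Function('q')(302, Mul(104, Pow(396, -1))), Pow(Function('D')(271), -1)), Mul(288736, Pow(95223, -1))) = Add(Mul(Mul(Pow(Add(302, Mul(104, Pow(396, -1))), -1), Add(673, 302)), Pow(Add(-2, Pow(271, -1)), -1)), Mul(288736, Pow(95223, -1))) = Add(Mul(Mul(Pow(Add(302, Mul(104, Rational(1, 396))), -1), 975), Pow(Add(-2, Rational(1, 271)), -1)), Mul(288736, Rational(1, 95223))) = Add(Mul(Mul(Pow(Add(302, Rational(26, 99)), -1), 975), Pow(Rational(-541, 271), -1)), Rational(288736, 95223)) = Add(Mul(Mul(Pow(Rational(29924, 99), -1), 975), Rational(-271, 541)), Rational(288736, 95223)) = Add(Mul(Mul(Rational(99, 29924), 975), Rational(-271, 541)), Rational(288736, 95223)) = Add(Mul(Rational(96525, 29924), Rational(-271, 541)), Rational(288736, 95223)) = Add(Rational(-26158275, 16188884), Rational(288736, 95223)) = Rational(2183444190299, 1541554101132)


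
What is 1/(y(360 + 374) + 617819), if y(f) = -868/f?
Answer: 367/226739139 ≈ 1.6186e-6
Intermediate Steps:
1/(y(360 + 374) + 617819) = 1/(-868/(360 + 374) + 617819) = 1/(-868/734 + 617819) = 1/(-868*1/734 + 617819) = 1/(-434/367 + 617819) = 1/(226739139/367) = 367/226739139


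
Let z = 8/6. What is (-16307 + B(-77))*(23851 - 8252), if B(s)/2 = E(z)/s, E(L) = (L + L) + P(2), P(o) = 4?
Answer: -58760762243/231 ≈ -2.5438e+8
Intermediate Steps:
z = 4/3 (z = 8*(⅙) = 4/3 ≈ 1.3333)
E(L) = 4 + 2*L (E(L) = (L + L) + 4 = 2*L + 4 = 4 + 2*L)
B(s) = 40/(3*s) (B(s) = 2*((4 + 2*(4/3))/s) = 2*((4 + 8/3)/s) = 2*(20/(3*s)) = 40/(3*s))
(-16307 + B(-77))*(23851 - 8252) = (-16307 + (40/3)/(-77))*(23851 - 8252) = (-16307 + (40/3)*(-1/77))*15599 = (-16307 - 40/231)*15599 = -3766957/231*15599 = -58760762243/231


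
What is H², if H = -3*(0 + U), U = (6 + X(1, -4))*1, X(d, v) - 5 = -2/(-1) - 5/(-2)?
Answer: 8649/4 ≈ 2162.3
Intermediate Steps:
X(d, v) = 19/2 (X(d, v) = 5 + (-2/(-1) - 5/(-2)) = 5 + (-2*(-1) - 5*(-½)) = 5 + (2 + 5/2) = 5 + 9/2 = 19/2)
U = 31/2 (U = (6 + 19/2)*1 = (31/2)*1 = 31/2 ≈ 15.500)
H = -93/2 (H = -3*(0 + 31/2) = -3*31/2 = -93/2 ≈ -46.500)
H² = (-93/2)² = 8649/4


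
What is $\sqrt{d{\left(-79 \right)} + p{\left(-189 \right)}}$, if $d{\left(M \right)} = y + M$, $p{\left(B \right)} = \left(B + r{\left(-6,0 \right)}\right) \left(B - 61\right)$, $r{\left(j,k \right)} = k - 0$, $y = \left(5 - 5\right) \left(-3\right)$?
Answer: $\sqrt{47171} \approx 217.19$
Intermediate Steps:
$y = 0$ ($y = 0 \left(-3\right) = 0$)
$r{\left(j,k \right)} = k$ ($r{\left(j,k \right)} = k + 0 = k$)
$p{\left(B \right)} = B \left(-61 + B\right)$ ($p{\left(B \right)} = \left(B + 0\right) \left(B - 61\right) = B \left(-61 + B\right)$)
$d{\left(M \right)} = M$ ($d{\left(M \right)} = 0 + M = M$)
$\sqrt{d{\left(-79 \right)} + p{\left(-189 \right)}} = \sqrt{-79 - 189 \left(-61 - 189\right)} = \sqrt{-79 - -47250} = \sqrt{-79 + 47250} = \sqrt{47171}$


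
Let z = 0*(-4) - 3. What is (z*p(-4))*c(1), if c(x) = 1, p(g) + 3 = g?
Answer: 21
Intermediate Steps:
p(g) = -3 + g
z = -3 (z = 0 - 3 = -3)
(z*p(-4))*c(1) = -3*(-3 - 4)*1 = -3*(-7)*1 = 21*1 = 21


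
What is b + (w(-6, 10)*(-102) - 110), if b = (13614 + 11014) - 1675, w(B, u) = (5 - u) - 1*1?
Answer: 23455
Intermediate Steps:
w(B, u) = 4 - u (w(B, u) = (5 - u) - 1 = 4 - u)
b = 22953 (b = 24628 - 1675 = 22953)
b + (w(-6, 10)*(-102) - 110) = 22953 + ((4 - 1*10)*(-102) - 110) = 22953 + ((4 - 10)*(-102) - 110) = 22953 + (-6*(-102) - 110) = 22953 + (612 - 110) = 22953 + 502 = 23455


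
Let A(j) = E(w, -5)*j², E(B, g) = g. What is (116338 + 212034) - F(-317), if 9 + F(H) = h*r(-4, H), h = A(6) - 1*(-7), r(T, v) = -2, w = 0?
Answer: 328035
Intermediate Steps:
A(j) = -5*j²
h = -173 (h = -5*6² - 1*(-7) = -5*36 + 7 = -180 + 7 = -173)
F(H) = 337 (F(H) = -9 - 173*(-2) = -9 + 346 = 337)
(116338 + 212034) - F(-317) = (116338 + 212034) - 1*337 = 328372 - 337 = 328035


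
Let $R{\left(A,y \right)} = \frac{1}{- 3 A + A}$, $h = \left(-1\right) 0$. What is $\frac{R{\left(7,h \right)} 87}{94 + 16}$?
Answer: $- \frac{87}{1540} \approx -0.056494$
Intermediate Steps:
$h = 0$
$R{\left(A,y \right)} = - \frac{1}{2 A}$ ($R{\left(A,y \right)} = \frac{1}{\left(-2\right) A} = - \frac{1}{2 A}$)
$\frac{R{\left(7,h \right)} 87}{94 + 16} = \frac{- \frac{1}{2 \cdot 7} \cdot 87}{94 + 16} = \frac{\left(- \frac{1}{2}\right) \frac{1}{7} \cdot 87}{110} = \left(- \frac{1}{14}\right) 87 \cdot \frac{1}{110} = \left(- \frac{87}{14}\right) \frac{1}{110} = - \frac{87}{1540}$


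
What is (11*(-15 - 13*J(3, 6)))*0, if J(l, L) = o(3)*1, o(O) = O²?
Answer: 0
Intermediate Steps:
J(l, L) = 9 (J(l, L) = 3²*1 = 9*1 = 9)
(11*(-15 - 13*J(3, 6)))*0 = (11*(-15 - 13*9))*0 = (11*(-15 - 1*117))*0 = (11*(-15 - 117))*0 = (11*(-132))*0 = -1452*0 = 0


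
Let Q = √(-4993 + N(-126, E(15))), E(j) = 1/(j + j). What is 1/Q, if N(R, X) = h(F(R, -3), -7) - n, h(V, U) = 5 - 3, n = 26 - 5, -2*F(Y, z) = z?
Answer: -I*√1253/2506 ≈ -0.014125*I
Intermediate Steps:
F(Y, z) = -z/2
n = 21
h(V, U) = 2
E(j) = 1/(2*j)
N(R, X) = -19 (N(R, X) = 2 - 1*21 = 2 - 21 = -19)
Q = 2*I*√1253 (Q = √(-4993 - 19) = √(-5012) = 2*I*√1253 ≈ 70.796*I)
1/Q = 1/(2*I*√1253) = -I*√1253/2506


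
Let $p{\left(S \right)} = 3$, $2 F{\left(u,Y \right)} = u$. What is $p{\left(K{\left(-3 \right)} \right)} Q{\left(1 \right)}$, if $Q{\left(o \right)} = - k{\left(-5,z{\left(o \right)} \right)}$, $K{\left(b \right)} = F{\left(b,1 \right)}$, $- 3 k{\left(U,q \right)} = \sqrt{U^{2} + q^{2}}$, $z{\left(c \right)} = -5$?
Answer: $5 \sqrt{2} \approx 7.0711$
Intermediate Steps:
$F{\left(u,Y \right)} = \frac{u}{2}$
$k{\left(U,q \right)} = - \frac{\sqrt{U^{2} + q^{2}}}{3}$
$K{\left(b \right)} = \frac{b}{2}$
$Q{\left(o \right)} = \frac{5 \sqrt{2}}{3}$ ($Q{\left(o \right)} = - \frac{\left(-1\right) \sqrt{\left(-5\right)^{2} + \left(-5\right)^{2}}}{3} = - \frac{\left(-1\right) \sqrt{25 + 25}}{3} = - \frac{\left(-1\right) \sqrt{50}}{3} = - \frac{\left(-1\right) 5 \sqrt{2}}{3} = - \frac{\left(-5\right) \sqrt{2}}{3} = \frac{5 \sqrt{2}}{3}$)
$p{\left(K{\left(-3 \right)} \right)} Q{\left(1 \right)} = 3 \frac{5 \sqrt{2}}{3} = 5 \sqrt{2}$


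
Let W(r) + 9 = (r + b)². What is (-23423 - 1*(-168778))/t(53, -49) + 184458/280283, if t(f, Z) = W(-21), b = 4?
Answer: 1165490963/2242264 ≈ 519.78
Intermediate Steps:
W(r) = -9 + (4 + r)² (W(r) = -9 + (r + 4)² = -9 + (4 + r)²)
t(f, Z) = 280 (t(f, Z) = -9 + (4 - 21)² = -9 + (-17)² = -9 + 289 = 280)
(-23423 - 1*(-168778))/t(53, -49) + 184458/280283 = (-23423 - 1*(-168778))/280 + 184458/280283 = (-23423 + 168778)*(1/280) + 184458*(1/280283) = 145355*(1/280) + 184458/280283 = 4153/8 + 184458/280283 = 1165490963/2242264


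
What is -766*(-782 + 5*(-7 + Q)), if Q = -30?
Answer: 740722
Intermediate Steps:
-766*(-782 + 5*(-7 + Q)) = -766*(-782 + 5*(-7 - 30)) = -766*(-782 + 5*(-37)) = -766*(-782 - 185) = -766*(-967) = 740722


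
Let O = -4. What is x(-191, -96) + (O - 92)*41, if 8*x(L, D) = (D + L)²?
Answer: 50881/8 ≈ 6360.1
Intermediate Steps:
x(L, D) = (D + L)²/8
x(-191, -96) + (O - 92)*41 = (-96 - 191)²/8 + (-4 - 92)*41 = (⅛)*(-287)² - 96*41 = (⅛)*82369 - 3936 = 82369/8 - 3936 = 50881/8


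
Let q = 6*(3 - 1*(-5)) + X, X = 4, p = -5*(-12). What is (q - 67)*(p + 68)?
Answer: -1920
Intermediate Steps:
p = 60
q = 52 (q = 6*(3 - 1*(-5)) + 4 = 6*(3 + 5) + 4 = 6*8 + 4 = 48 + 4 = 52)
(q - 67)*(p + 68) = (52 - 67)*(60 + 68) = -15*128 = -1920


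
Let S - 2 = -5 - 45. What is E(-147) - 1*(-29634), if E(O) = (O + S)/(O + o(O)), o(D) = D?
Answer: 2904197/98 ≈ 29635.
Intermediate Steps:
S = -48 (S = 2 + (-5 - 45) = 2 - 50 = -48)
E(O) = (-48 + O)/(2*O) (E(O) = (O - 48)/(O + O) = (-48 + O)/((2*O)) = (-48 + O)*(1/(2*O)) = (-48 + O)/(2*O))
E(-147) - 1*(-29634) = (1/2)*(-48 - 147)/(-147) - 1*(-29634) = (1/2)*(-1/147)*(-195) + 29634 = 65/98 + 29634 = 2904197/98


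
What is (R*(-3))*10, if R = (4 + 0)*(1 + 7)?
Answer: -960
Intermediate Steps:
R = 32 (R = 4*8 = 32)
(R*(-3))*10 = (32*(-3))*10 = -96*10 = -960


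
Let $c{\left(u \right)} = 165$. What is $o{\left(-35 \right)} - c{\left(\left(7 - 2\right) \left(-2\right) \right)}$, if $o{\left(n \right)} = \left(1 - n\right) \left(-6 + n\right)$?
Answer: $-1641$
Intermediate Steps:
$o{\left(-35 \right)} - c{\left(\left(7 - 2\right) \left(-2\right) \right)} = \left(-6 - \left(-35\right)^{2} + 7 \left(-35\right)\right) - 165 = \left(-6 - 1225 - 245\right) - 165 = -1476 - 165 = -1641$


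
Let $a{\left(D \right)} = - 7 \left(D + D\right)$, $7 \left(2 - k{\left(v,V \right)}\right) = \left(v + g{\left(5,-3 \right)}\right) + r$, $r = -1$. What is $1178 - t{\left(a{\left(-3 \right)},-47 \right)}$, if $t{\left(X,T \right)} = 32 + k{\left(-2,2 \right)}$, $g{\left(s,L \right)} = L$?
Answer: $\frac{8002}{7} \approx 1143.1$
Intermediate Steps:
$k{\left(v,V \right)} = \frac{18}{7} - \frac{v}{7}$ ($k{\left(v,V \right)} = 2 - \frac{\left(v - 3\right) - 1}{7} = 2 - \frac{\left(-3 + v\right) - 1}{7} = 2 - \frac{-4 + v}{7} = 2 - \left(- \frac{4}{7} + \frac{v}{7}\right) = \frac{18}{7} - \frac{v}{7}$)
$a{\left(D \right)} = - 14 D$ ($a{\left(D \right)} = - 7 \cdot 2 D = - 14 D$)
$t{\left(X,T \right)} = \frac{244}{7}$ ($t{\left(X,T \right)} = 32 + \left(\frac{18}{7} - - \frac{2}{7}\right) = 32 + \left(\frac{18}{7} + \frac{2}{7}\right) = 32 + \frac{20}{7} = \frac{244}{7}$)
$1178 - t{\left(a{\left(-3 \right)},-47 \right)} = 1178 - \frac{244}{7} = \frac{8002}{7}$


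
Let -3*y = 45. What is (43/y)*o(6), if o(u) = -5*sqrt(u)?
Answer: 43*sqrt(6)/3 ≈ 35.109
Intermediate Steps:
y = -15 (y = -1/3*45 = -15)
(43/y)*o(6) = (43/(-15))*(-5*sqrt(6)) = (-1/15*43)*(-5*sqrt(6)) = -(-43)*sqrt(6)/3 = 43*sqrt(6)/3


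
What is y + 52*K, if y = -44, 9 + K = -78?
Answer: -4568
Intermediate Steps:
K = -87 (K = -9 - 78 = -87)
y + 52*K = -44 + 52*(-87) = -44 - 4524 = -4568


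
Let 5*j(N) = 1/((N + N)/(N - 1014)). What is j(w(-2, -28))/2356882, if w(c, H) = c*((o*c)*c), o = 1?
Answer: 511/94275280 ≈ 5.4203e-6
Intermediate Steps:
w(c, H) = c³ (w(c, H) = c*((1*c)*c) = c*(c*c) = c*c² = c³)
j(N) = (-1014 + N)/(10*N) (j(N) = 1/(5*(((N + N)/(N - 1014)))) = 1/(5*(((2*N)/(-1014 + N)))) = 1/(5*((2*N/(-1014 + N)))) = ((-1014 + N)/(2*N))/5 = (-1014 + N)/(10*N))
j(w(-2, -28))/2356882 = ((-1014 + (-2)³)/(10*((-2)³)))/2356882 = ((⅒)*(-1014 - 8)/(-8))*(1/2356882) = ((⅒)*(-⅛)*(-1022))*(1/2356882) = (511/40)*(1/2356882) = 511/94275280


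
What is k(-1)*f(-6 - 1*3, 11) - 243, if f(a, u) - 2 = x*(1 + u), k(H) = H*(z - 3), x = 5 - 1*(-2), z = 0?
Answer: 15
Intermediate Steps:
x = 7 (x = 5 + 2 = 7)
k(H) = -3*H (k(H) = H*(0 - 3) = H*(-3) = -3*H)
f(a, u) = 9 + 7*u (f(a, u) = 2 + 7*(1 + u) = 2 + (7 + 7*u) = 9 + 7*u)
k(-1)*f(-6 - 1*3, 11) - 243 = (-3*(-1))*(9 + 7*11) - 243 = 3*(9 + 77) - 243 = 3*86 - 243 = 258 - 243 = 15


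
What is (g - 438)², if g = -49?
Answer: 237169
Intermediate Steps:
(g - 438)² = (-49 - 438)² = (-487)² = 237169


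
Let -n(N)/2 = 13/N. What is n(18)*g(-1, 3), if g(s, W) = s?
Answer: 13/9 ≈ 1.4444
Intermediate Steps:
n(N) = -26/N
n(18)*g(-1, 3) = -26/18*(-1) = -26*1/18*(-1) = -13/9*(-1) = 13/9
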